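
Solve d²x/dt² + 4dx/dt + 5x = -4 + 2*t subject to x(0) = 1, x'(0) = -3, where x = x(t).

Characteristic equation r² + 4r + 5 = 0 has discriminant (4)² - 4·(5) = -4 < 0, so r = -2 ± i.
Hence x_h = C1*cos(t)*exp(-2*t) + C2*exp(-2*t)*sin(t).
For the particular solution try x_p = A0 + A1*t. Substituting and matching coefficients of each power of t gives A0 = -28/25, A1 = 2/5, so x_p = -28/25 + 2*t/5.
General solution: x = -28/25 + 2*t/5 + C1*cos(t)*exp(-2*t) + C2*exp(-2*t)*sin(t).
Apply the initial conditions: x(0) = -28/25 + C1 = 1 and x'(0) = 2/5 + C2 - 2*C1 = -3. Solving gives C1 = 53/25, C2 = 21/25.

x = -28/25 + 2*t/5 + 21*exp(-2*t)*sin(t)/25 + 53*cos(t)*exp(-2*t)/25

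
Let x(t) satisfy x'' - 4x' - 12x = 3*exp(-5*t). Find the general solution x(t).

Characteristic equation r² - 4r - 12 = 0 factors as (r + 2)(r - 6) = 0, so r = -2, 6.
Hence x_h = C1*exp(-2*t) + C2*exp(6*t).
Try x_p = A*exp(-5*t). Substituting into the equation and dividing by exp(-5*t) gives A = 1/11, so x_p = exp(-5*t)/11.

x = exp(-5*t)/11 + C1*exp(-2*t) + C2*exp(6*t)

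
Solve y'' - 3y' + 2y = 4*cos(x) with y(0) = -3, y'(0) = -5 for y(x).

y = -3*exp(x) - 6*sin(x)/5 - 2*exp(2*x)/5 + 2*cos(x)/5

Characteristic equation r² - 3r + 2 = 0 factors as (r - 2)(r - 1) = 0, so r = 2, 1.
Hence y_h = C1*exp(2*x) + C2*exp(x).
Try y_p = A*cos(x) + B*sin(x). Substituting and equating the coefficients of cos(x) and sin(x) gives A = 2/5, B = -6/5, so y_p = -6*sin(x)/5 + 2*cos(x)/5.
General solution: y = -6*sin(x)/5 + 2*cos(x)/5 + C1*exp(2*x) + C2*exp(x).
Apply the initial conditions: y(0) = 2/5 + C1 + C2 = -3 and y'(0) = -6/5 + C2 + 2*C1 = -5. Solving gives C1 = -2/5, C2 = -3.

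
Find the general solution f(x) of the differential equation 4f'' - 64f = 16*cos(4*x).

f = -cos(4*x)/8 + C1*exp(-4*x) + C2*exp(4*x)

Divide through by 4: f'' - 16f = 4*cos(4*x).
Characteristic equation r² - 16 = 0 factors as (r + 4)(r - 4) = 0, so r = -4, 4.
Hence f_h = C1*exp(-4*x) + C2*exp(4*x).
Try f_p = A*cos(4*x) + B*sin(4*x). Substituting and equating the coefficients of cos(4x) and sin(4x) gives A = -1/8, B = 0, so f_p = -cos(4*x)/8.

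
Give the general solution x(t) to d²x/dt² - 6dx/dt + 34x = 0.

x = C1*cos(5*t)*exp(3*t) + C2*exp(3*t)*sin(5*t)

Characteristic equation r² - 6r + 34 = 0 has discriminant (-6)² - 4·(34) = -100 < 0, so r = 3 ± 5i.
Hence x_h = C1*cos(5*t)*exp(3*t) + C2*exp(3*t)*sin(5*t).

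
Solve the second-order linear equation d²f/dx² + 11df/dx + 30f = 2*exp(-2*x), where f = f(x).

f = exp(-2*x)/6 + C1*exp(-5*x) + C2*exp(-6*x)

Characteristic equation r² + 11r + 30 = 0 factors as (r + 5)(r + 6) = 0, so r = -5, -6.
Hence f_h = C1*exp(-5*x) + C2*exp(-6*x).
Try f_p = A*exp(-2*x). Substituting into the equation and dividing by exp(-2*x) gives A = 1/6, so f_p = exp(-2*x)/6.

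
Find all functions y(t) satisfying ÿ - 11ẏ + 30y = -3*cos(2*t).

Characteristic equation r² - 11r + 30 = 0 factors as (r - 6)(r - 5) = 0, so r = 6, 5.
Hence y_h = C1*exp(6*t) + C2*exp(5*t).
Try y_p = A*cos(2*t) + B*sin(2*t). Substituting and equating the coefficients of cos(2t) and sin(2t) gives A = -39/580, B = 33/580, so y_p = -39*cos(2*t)/580 + 33*sin(2*t)/580.

y = -39*cos(2*t)/580 + 33*sin(2*t)/580 + C1*exp(6*t) + C2*exp(5*t)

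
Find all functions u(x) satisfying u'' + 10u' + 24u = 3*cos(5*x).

u = -3*cos(5*x)/2501 + 150*sin(5*x)/2501 + C1*exp(-6*x) + C2*exp(-4*x)

Characteristic equation r² + 10r + 24 = 0 factors as (r + 6)(r + 4) = 0, so r = -6, -4.
Hence u_h = C1*exp(-6*x) + C2*exp(-4*x).
Try u_p = A*cos(5*x) + B*sin(5*x). Substituting and equating the coefficients of cos(5x) and sin(5x) gives A = -3/2501, B = 150/2501, so u_p = -3*cos(5*x)/2501 + 150*sin(5*x)/2501.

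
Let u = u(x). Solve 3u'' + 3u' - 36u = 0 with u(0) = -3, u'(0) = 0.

Divide through by 3: u'' + u' - 12u = 0.
Characteristic equation r² + r - 12 = 0 factors as (r + 4)(r - 3) = 0, so r = -4, 3.
Hence u_h = C1*exp(-4*x) + C2*exp(3*x).
Apply the initial conditions: u(0) = C1 + C2 = -3 and u'(0) = -4*C1 + 3*C2 = 0. Solving gives C1 = -9/7, C2 = -12/7.

u = -12*exp(3*x)/7 - 9*exp(-4*x)/7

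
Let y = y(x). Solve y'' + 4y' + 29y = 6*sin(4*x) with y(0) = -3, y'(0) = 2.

y = -96*cos(4*x)/425 + 78*sin(4*x)/425 - 1179*cos(5*x)*exp(-2*x)/425 - 364*exp(-2*x)*sin(5*x)/425

Characteristic equation r² + 4r + 29 = 0 has discriminant (4)² - 4·(29) = -100 < 0, so r = -2 ± 5i.
Hence y_h = C1*cos(5*x)*exp(-2*x) + C2*exp(-2*x)*sin(5*x).
Try y_p = A*cos(4*x) + B*sin(4*x). Substituting and equating the coefficients of cos(4x) and sin(4x) gives A = -96/425, B = 78/425, so y_p = -96*cos(4*x)/425 + 78*sin(4*x)/425.
General solution: y = -96*cos(4*x)/425 + 78*sin(4*x)/425 + C1*cos(5*x)*exp(-2*x) + C2*exp(-2*x)*sin(5*x).
Apply the initial conditions: y(0) = -96/425 + C1 = -3 and y'(0) = 312/425 - 2*C1 + 5*C2 = 2. Solving gives C1 = -1179/425, C2 = -364/425.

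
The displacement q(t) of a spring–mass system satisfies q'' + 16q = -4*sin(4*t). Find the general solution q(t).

Characteristic equation r² + 16 = 0 has discriminant (0)² - 4·(16) = -64 < 0, so r = ± 4i.
Hence q_h = C1*cos(4*t) + C2*sin(4*t).
Since ±4i are characteristic roots, multiply the trial by t. Try q_p = t*(A*cos(4*t) + B*sin(4*t)). Substituting and equating the coefficients of cos(4t) and sin(4t) gives A = 1/2, B = 0, so q_p = t*cos(4*t)/2.

q = C1*cos(4*t) + C2*sin(4*t) + t*cos(4*t)/2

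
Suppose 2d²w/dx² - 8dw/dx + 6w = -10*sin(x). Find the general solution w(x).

Divide through by 2: w'' - 4w' + 3w = -5*sin(x).
Characteristic equation r² - 4r + 3 = 0 factors as (r - 1)(r - 3) = 0, so r = 1, 3.
Hence w_h = C1*exp(x) + C2*exp(3*x).
Try w_p = A*cos(x) + B*sin(x). Substituting and equating the coefficients of cos(x) and sin(x) gives A = -1, B = -1/2, so w_p = -cos(x) - sin(x)/2.

w = -cos(x) - sin(x)/2 + C1*exp(x) + C2*exp(3*x)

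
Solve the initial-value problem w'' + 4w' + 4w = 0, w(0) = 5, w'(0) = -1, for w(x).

w = 5*exp(-2*x) + 9*x*exp(-2*x)

Characteristic equation r² + 4r + 4 = 0 has discriminant (4)² - 4·(4) = 0, so r = -2 is a repeated root.
Hence w_h = (C1 + C2*x)*exp(-2*x).
Apply the initial conditions: w(0) = C1 = 5 and w'(0) = C2 - 2*C1 = -1. Solving gives C1 = 5, C2 = 9.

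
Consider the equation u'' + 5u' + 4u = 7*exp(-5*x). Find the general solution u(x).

Characteristic equation r² + 5r + 4 = 0 factors as (r + 4)(r + 1) = 0, so r = -4, -1.
Hence u_h = C1*exp(-4*x) + C2*exp(-x).
Try u_p = A*exp(-5*x). Substituting into the equation and dividing by exp(-5*x) gives A = 7/4, so u_p = 7*exp(-5*x)/4.

u = 7*exp(-5*x)/4 + C1*exp(-4*x) + C2*exp(-x)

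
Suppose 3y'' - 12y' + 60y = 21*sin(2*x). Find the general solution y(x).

y = 7*sin(2*x)/20 + 7*cos(2*x)/40 + C1*cos(4*x)*exp(2*x) + C2*exp(2*x)*sin(4*x)

Divide through by 3: y'' - 4y' + 20y = 7*sin(2*x).
Characteristic equation r² - 4r + 20 = 0 has discriminant (-4)² - 4·(20) = -64 < 0, so r = 2 ± 4i.
Hence y_h = C1*cos(4*x)*exp(2*x) + C2*exp(2*x)*sin(4*x).
Try y_p = A*cos(2*x) + B*sin(2*x). Substituting and equating the coefficients of cos(2x) and sin(2x) gives A = 7/40, B = 7/20, so y_p = 7*sin(2*x)/20 + 7*cos(2*x)/40.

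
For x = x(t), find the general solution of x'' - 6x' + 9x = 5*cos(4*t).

Characteristic equation r² - 6r + 9 = 0 has discriminant (-6)² - 4·(9) = 0, so r = 3 is a repeated root.
Hence x_h = (C1 + C2*t)*exp(3*t).
Try x_p = A*cos(4*t) + B*sin(4*t). Substituting and equating the coefficients of cos(4t) and sin(4t) gives A = -7/125, B = -24/125, so x_p = -24*sin(4*t)/125 - 7*cos(4*t)/125.

x = -24*sin(4*t)/125 - 7*cos(4*t)/125 + C1*exp(3*t) + C2*t*exp(3*t)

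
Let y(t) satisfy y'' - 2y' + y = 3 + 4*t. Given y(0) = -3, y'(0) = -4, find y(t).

Characteristic equation r² - 2r + 1 = 0 has discriminant (-2)² - 4·(1) = 0, so r = 1 is a repeated root.
Hence y_h = (C1 + C2*t)*exp(t).
For the particular solution try y_p = A0 + A1*t. Substituting and matching coefficients of each power of t gives A0 = 11, A1 = 4, so y_p = 11 + 4*t.
General solution: y = 11 + 4*t + C1*exp(t) + C2*t*exp(t).
Apply the initial conditions: y(0) = 11 + C1 = -3 and y'(0) = 4 + C1 + C2 = -4. Solving gives C1 = -14, C2 = 6.

y = 11 - 14*exp(t) + 4*t + 6*t*exp(t)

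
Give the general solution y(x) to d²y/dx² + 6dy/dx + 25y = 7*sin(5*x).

Characteristic equation r² + 6r + 25 = 0 has discriminant (6)² - 4·(25) = -64 < 0, so r = -3 ± 4i.
Hence y_h = C1*cos(4*x)*exp(-3*x) + C2*exp(-3*x)*sin(4*x).
Try y_p = A*cos(5*x) + B*sin(5*x). Substituting and equating the coefficients of cos(5x) and sin(5x) gives A = -7/30, B = 0, so y_p = -7*cos(5*x)/30.

y = -7*cos(5*x)/30 + C1*cos(4*x)*exp(-3*x) + C2*exp(-3*x)*sin(4*x)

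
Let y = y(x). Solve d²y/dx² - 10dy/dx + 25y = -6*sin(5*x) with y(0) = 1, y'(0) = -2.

Characteristic equation r² - 10r + 25 = 0 has discriminant (-10)² - 4·(25) = 0, so r = 5 is a repeated root.
Hence y_h = (C1 + C2*x)*exp(5*x).
Try y_p = A*cos(5*x) + B*sin(5*x). Substituting and equating the coefficients of cos(5x) and sin(5x) gives A = -3/25, B = 0, so y_p = -3*cos(5*x)/25.
General solution: y = -3*cos(5*x)/25 + C1*exp(5*x) + C2*x*exp(5*x).
Apply the initial conditions: y(0) = -3/25 + C1 = 1 and y'(0) = C2 + 5*C1 = -2. Solving gives C1 = 28/25, C2 = -38/5.

y = -3*cos(5*x)/25 + 28*exp(5*x)/25 - 38*x*exp(5*x)/5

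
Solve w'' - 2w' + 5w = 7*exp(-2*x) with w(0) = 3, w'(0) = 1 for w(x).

Characteristic equation r² - 2r + 5 = 0 has discriminant (-2)² - 4·(5) = -16 < 0, so r = 1 ± 2i.
Hence w_h = C1*cos(2*x)*exp(x) + C2*exp(x)*sin(2*x).
Try w_p = A*exp(-2*x). Substituting into the equation and dividing by exp(-2*x) gives A = 7/13, so w_p = 7*exp(-2*x)/13.
General solution: w = 7*exp(-2*x)/13 + C1*cos(2*x)*exp(x) + C2*exp(x)*sin(2*x).
Apply the initial conditions: w(0) = 7/13 + C1 = 3 and w'(0) = -14/13 + C1 + 2*C2 = 1. Solving gives C1 = 32/13, C2 = -5/26.

w = 7*exp(-2*x)/13 - 5*exp(x)*sin(2*x)/26 + 32*cos(2*x)*exp(x)/13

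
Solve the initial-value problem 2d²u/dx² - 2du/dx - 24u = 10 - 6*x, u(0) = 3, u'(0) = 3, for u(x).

Divide through by 2: u'' - u' - 12u = 5 - 3*x.
Characteristic equation r² - r - 12 = 0 factors as (r - 4)(r + 3) = 0, so r = 4, -3.
Hence u_h = C1*exp(4*x) + C2*exp(-3*x).
For the particular solution try u_p = A0 + A1*x. Substituting and matching coefficients of each power of x gives A0 = -7/16, A1 = 1/4, so u_p = -7/16 + x/4.
General solution: u = -7/16 + x/4 + C1*exp(4*x) + C2*exp(-3*x).
Apply the initial conditions: u(0) = -7/16 + C1 + C2 = 3 and u'(0) = 1/4 - 3*C2 + 4*C1 = 3. Solving gives C1 = 209/112, C2 = 11/7.

u = -7/16 + x/4 + 11*exp(-3*x)/7 + 209*exp(4*x)/112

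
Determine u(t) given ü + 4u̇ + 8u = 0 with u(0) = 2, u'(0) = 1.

u = 2*cos(2*t)*exp(-2*t) + 5*exp(-2*t)*sin(2*t)/2

Characteristic equation r² + 4r + 8 = 0 has discriminant (4)² - 4·(8) = -16 < 0, so r = -2 ± 2i.
Hence u_h = C1*cos(2*t)*exp(-2*t) + C2*exp(-2*t)*sin(2*t).
Apply the initial conditions: u(0) = C1 = 2 and u'(0) = -2*C1 + 2*C2 = 1. Solving gives C1 = 2, C2 = 5/2.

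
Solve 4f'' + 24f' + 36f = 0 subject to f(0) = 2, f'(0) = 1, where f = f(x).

Divide through by 4: f'' + 6f' + 9f = 0.
Characteristic equation r² + 6r + 9 = 0 has discriminant (6)² - 4·(9) = 0, so r = -3 is a repeated root.
Hence f_h = (C1 + C2*x)*exp(-3*x).
Apply the initial conditions: f(0) = C1 = 2 and f'(0) = C2 - 3*C1 = 1. Solving gives C1 = 2, C2 = 7.

f = 2*exp(-3*x) + 7*x*exp(-3*x)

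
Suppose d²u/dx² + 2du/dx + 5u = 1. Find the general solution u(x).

Characteristic equation r² + 2r + 5 = 0 has discriminant (2)² - 4·(5) = -16 < 0, so r = -1 ± 2i.
Hence u_h = C1*cos(2*x)*exp(-x) + C2*exp(-x)*sin(2*x).
For the particular solution try u_p = A0. Substituting and matching coefficients of each power of x gives A0 = 1/5, so u_p = 1/5.

u = 1/5 + C1*cos(2*x)*exp(-x) + C2*exp(-x)*sin(2*x)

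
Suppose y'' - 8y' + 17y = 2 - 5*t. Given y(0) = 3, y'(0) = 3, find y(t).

Characteristic equation r² - 8r + 17 = 0 has discriminant (-8)² - 4·(17) = -4 < 0, so r = 4 ± i.
Hence y_h = C1*cos(t)*exp(4*t) + C2*exp(4*t)*sin(t).
For the particular solution try y_p = A0 + A1*t. Substituting and matching coefficients of each power of t gives A0 = -6/289, A1 = -5/17, so y_p = -6/289 - 5*t/17.
General solution: y = -6/289 - 5*t/17 + C1*cos(t)*exp(4*t) + C2*exp(4*t)*sin(t).
Apply the initial conditions: y(0) = -6/289 + C1 = 3 and y'(0) = -5/17 + C2 + 4*C1 = 3. Solving gives C1 = 873/289, C2 = -2540/289.

y = -6/289 - 5*t/17 - 2540*exp(4*t)*sin(t)/289 + 873*cos(t)*exp(4*t)/289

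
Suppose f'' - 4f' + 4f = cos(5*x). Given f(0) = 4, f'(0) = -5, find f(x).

Characteristic equation r² - 4r + 4 = 0 has discriminant (-4)² - 4·(4) = 0, so r = 2 is a repeated root.
Hence f_h = (C1 + C2*x)*exp(2*x).
Try f_p = A*cos(5*x) + B*sin(5*x). Substituting and equating the coefficients of cos(5x) and sin(5x) gives A = -21/841, B = -20/841, so f_p = -21*cos(5*x)/841 - 20*sin(5*x)/841.
General solution: f = -21*cos(5*x)/841 - 20*sin(5*x)/841 + C1*exp(2*x) + C2*x*exp(2*x).
Apply the initial conditions: f(0) = -21/841 + C1 = 4 and f'(0) = -100/841 + C2 + 2*C1 = -5. Solving gives C1 = 3385/841, C2 = -375/29.

f = -21*cos(5*x)/841 - 20*sin(5*x)/841 + 3385*exp(2*x)/841 - 375*x*exp(2*x)/29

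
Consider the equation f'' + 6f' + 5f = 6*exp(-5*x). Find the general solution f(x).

f = C1*exp(-5*x) + C2*exp(-x) - 3*x*exp(-5*x)/2

Characteristic equation r² + 6r + 5 = 0 factors as (r + 5)(r + 1) = 0, so r = -5, -1.
Hence f_h = C1*exp(-5*x) + C2*exp(-x).
Since exp(-5*x) solves the homogeneous equation (r = -5 is a root of multiplicity 1), multiply the trial by x. Try f_p = A*x*exp(-5*x). Substituting into the equation and dividing by exp(-5*x) gives A = -3/2, so f_p = -3*x*exp(-5*x)/2.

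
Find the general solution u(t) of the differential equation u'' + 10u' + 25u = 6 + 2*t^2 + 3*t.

Characteristic equation r² + 10r + 25 = 0 has discriminant (10)² - 4·(25) = 0, so r = -5 is a repeated root.
Hence u_h = (C1 + C2*t)*exp(-5*t).
For the particular solution try u_p = A0 + A1*t + A2*t^2. Substituting and matching coefficients of each power of t gives A0 = 132/625, A1 = 7/125, A2 = 2/25, so u_p = 132/625 + 2*t^2/25 + 7*t/125.

u = 132/625 + 2*t**2/25 + 7*t/125 + C1*exp(-5*t) + C2*t*exp(-5*t)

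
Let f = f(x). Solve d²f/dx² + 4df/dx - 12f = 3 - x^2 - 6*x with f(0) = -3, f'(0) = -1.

f = -11/216 - 469*exp(-6*x)/864 - 77*exp(2*x)/32 + x**2/12 + 5*x/9

Characteristic equation r² + 4r - 12 = 0 factors as (r - 2)(r + 6) = 0, so r = 2, -6.
Hence f_h = C1*exp(2*x) + C2*exp(-6*x).
For the particular solution try f_p = A0 + A1*x + A2*x^2. Substituting and matching coefficients of each power of x gives A0 = -11/216, A1 = 5/9, A2 = 1/12, so f_p = -11/216 + x^2/12 + 5*x/9.
General solution: f = -11/216 + x^2/12 + 5*x/9 + C1*exp(2*x) + C2*exp(-6*x).
Apply the initial conditions: f(0) = -11/216 + C1 + C2 = -3 and f'(0) = 5/9 - 6*C2 + 2*C1 = -1. Solving gives C1 = -77/32, C2 = -469/864.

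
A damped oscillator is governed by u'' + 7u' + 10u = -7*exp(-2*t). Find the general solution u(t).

Characteristic equation r² + 7r + 10 = 0 factors as (r + 2)(r + 5) = 0, so r = -2, -5.
Hence u_h = C1*exp(-2*t) + C2*exp(-5*t).
Since exp(-2*t) solves the homogeneous equation (r = -2 is a root of multiplicity 1), multiply the trial by t. Try u_p = A*t*exp(-2*t). Substituting into the equation and dividing by exp(-2*t) gives A = -7/3, so u_p = -7*t*exp(-2*t)/3.

u = C1*exp(-2*t) + C2*exp(-5*t) - 7*t*exp(-2*t)/3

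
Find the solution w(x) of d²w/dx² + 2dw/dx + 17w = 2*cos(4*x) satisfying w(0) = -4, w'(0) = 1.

w = 2*cos(4*x)/65 + 16*sin(4*x)/65 - 262*cos(4*x)*exp(-x)/65 - 261*exp(-x)*sin(4*x)/260

Characteristic equation r² + 2r + 17 = 0 has discriminant (2)² - 4·(17) = -64 < 0, so r = -1 ± 4i.
Hence w_h = C1*cos(4*x)*exp(-x) + C2*exp(-x)*sin(4*x).
Try w_p = A*cos(4*x) + B*sin(4*x). Substituting and equating the coefficients of cos(4x) and sin(4x) gives A = 2/65, B = 16/65, so w_p = 2*cos(4*x)/65 + 16*sin(4*x)/65.
General solution: w = 2*cos(4*x)/65 + 16*sin(4*x)/65 + C1*cos(4*x)*exp(-x) + C2*exp(-x)*sin(4*x).
Apply the initial conditions: w(0) = 2/65 + C1 = -4 and w'(0) = 64/65 - C1 + 4*C2 = 1. Solving gives C1 = -262/65, C2 = -261/260.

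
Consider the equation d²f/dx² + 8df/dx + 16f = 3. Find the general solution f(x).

Characteristic equation r² + 8r + 16 = 0 has discriminant (8)² - 4·(16) = 0, so r = -4 is a repeated root.
Hence f_h = (C1 + C2*x)*exp(-4*x).
For the particular solution try f_p = A0. Substituting and matching coefficients of each power of x gives A0 = 3/16, so f_p = 3/16.

f = 3/16 + C1*exp(-4*x) + C2*x*exp(-4*x)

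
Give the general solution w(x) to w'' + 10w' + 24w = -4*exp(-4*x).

w = C1*exp(-4*x) + C2*exp(-6*x) - 2*x*exp(-4*x)

Characteristic equation r² + 10r + 24 = 0 factors as (r + 4)(r + 6) = 0, so r = -4, -6.
Hence w_h = C1*exp(-4*x) + C2*exp(-6*x).
Since exp(-4*x) solves the homogeneous equation (r = -4 is a root of multiplicity 1), multiply the trial by x. Try w_p = A*x*exp(-4*x). Substituting into the equation and dividing by exp(-4*x) gives A = -2, so w_p = -2*x*exp(-4*x).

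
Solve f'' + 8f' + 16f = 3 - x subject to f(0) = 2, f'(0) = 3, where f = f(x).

f = 7/32 - x/16 + 57*exp(-4*x)/32 + 163*x*exp(-4*x)/16

Characteristic equation r² + 8r + 16 = 0 has discriminant (8)² - 4·(16) = 0, so r = -4 is a repeated root.
Hence f_h = (C1 + C2*x)*exp(-4*x).
For the particular solution try f_p = A0 + A1*x. Substituting and matching coefficients of each power of x gives A0 = 7/32, A1 = -1/16, so f_p = 7/32 - x/16.
General solution: f = 7/32 - x/16 + C1*exp(-4*x) + C2*x*exp(-4*x).
Apply the initial conditions: f(0) = 7/32 + C1 = 2 and f'(0) = -1/16 + C2 - 4*C1 = 3. Solving gives C1 = 57/32, C2 = 163/16.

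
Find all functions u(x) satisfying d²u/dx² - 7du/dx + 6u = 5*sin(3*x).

Characteristic equation r² - 7r + 6 = 0 factors as (r - 1)(r - 6) = 0, so r = 1, 6.
Hence u_h = C1*exp(x) + C2*exp(6*x).
Try u_p = A*cos(3*x) + B*sin(3*x). Substituting and equating the coefficients of cos(3x) and sin(3x) gives A = 7/30, B = -1/30, so u_p = -sin(3*x)/30 + 7*cos(3*x)/30.

u = -sin(3*x)/30 + 7*cos(3*x)/30 + C1*exp(x) + C2*exp(6*x)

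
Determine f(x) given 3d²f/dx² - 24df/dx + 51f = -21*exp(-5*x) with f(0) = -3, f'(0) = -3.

f = -7*exp(-5*x)/82 - 239*cos(x)*exp(4*x)/82 + 675*exp(4*x)*sin(x)/82

Divide through by 3: f'' - 8f' + 17f = -7*exp(-5*x).
Characteristic equation r² - 8r + 17 = 0 has discriminant (-8)² - 4·(17) = -4 < 0, so r = 4 ± i.
Hence f_h = C1*cos(x)*exp(4*x) + C2*exp(4*x)*sin(x).
Try f_p = A*exp(-5*x). Substituting into the equation and dividing by exp(-5*x) gives A = -7/82, so f_p = -7*exp(-5*x)/82.
General solution: f = -7*exp(-5*x)/82 + C1*cos(x)*exp(4*x) + C2*exp(4*x)*sin(x).
Apply the initial conditions: f(0) = -7/82 + C1 = -3 and f'(0) = 35/82 + C2 + 4*C1 = -3. Solving gives C1 = -239/82, C2 = 675/82.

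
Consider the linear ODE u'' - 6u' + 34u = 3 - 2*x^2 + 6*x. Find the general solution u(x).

Characteristic equation r² - 6r + 34 = 0 has discriminant (-6)² - 4·(34) = -100 < 0, so r = 3 ± 5i.
Hence u_h = C1*cos(5*x)*exp(3*x) + C2*exp(3*x)*sin(5*x).
For the particular solution try u_p = A0 + A1*x + A2*x^2. Substituting and matching coefficients of each power of x gives A0 = 1171/9826, A1 = 45/289, A2 = -1/17, so u_p = 1171/9826 - x^2/17 + 45*x/289.

u = 1171/9826 - x**2/17 + 45*x/289 + C1*cos(5*x)*exp(3*x) + C2*exp(3*x)*sin(5*x)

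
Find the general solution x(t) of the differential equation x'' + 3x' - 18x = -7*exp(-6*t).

Characteristic equation r² + 3r - 18 = 0 factors as (r - 3)(r + 6) = 0, so r = 3, -6.
Hence x_h = C1*exp(3*t) + C2*exp(-6*t).
Since exp(-6*t) solves the homogeneous equation (r = -6 is a root of multiplicity 1), multiply the trial by t. Try x_p = A*t*exp(-6*t). Substituting into the equation and dividing by exp(-6*t) gives A = 7/9, so x_p = 7*t*exp(-6*t)/9.

x = C1*exp(3*t) + C2*exp(-6*t) + 7*t*exp(-6*t)/9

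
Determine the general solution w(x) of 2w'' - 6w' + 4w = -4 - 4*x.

Divide through by 2: w'' - 3w' + 2w = -2 - 2*x.
Characteristic equation r² - 3r + 2 = 0 factors as (r - 2)(r - 1) = 0, so r = 2, 1.
Hence w_h = C1*exp(2*x) + C2*exp(x).
For the particular solution try w_p = A0 + A1*x. Substituting and matching coefficients of each power of x gives A0 = -5/2, A1 = -1, so w_p = -5/2 - x.

w = -5/2 - x + C1*exp(2*x) + C2*exp(x)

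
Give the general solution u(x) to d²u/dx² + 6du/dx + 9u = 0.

u = C1*exp(-3*x) + C2*x*exp(-3*x)

Characteristic equation r² + 6r + 9 = 0 has discriminant (6)² - 4·(9) = 0, so r = -3 is a repeated root.
Hence u_h = (C1 + C2*x)*exp(-3*x).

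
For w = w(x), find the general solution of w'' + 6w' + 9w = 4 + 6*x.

Characteristic equation r² + 6r + 9 = 0 has discriminant (6)² - 4·(9) = 0, so r = -3 is a repeated root.
Hence w_h = (C1 + C2*x)*exp(-3*x).
For the particular solution try w_p = A0 + A1*x. Substituting and matching coefficients of each power of x gives A0 = 0, A1 = 2/3, so w_p = 2*x/3.

w = 2*x/3 + C1*exp(-3*x) + C2*x*exp(-3*x)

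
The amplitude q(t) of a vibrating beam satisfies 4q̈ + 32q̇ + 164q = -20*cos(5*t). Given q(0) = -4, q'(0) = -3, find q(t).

Divide through by 4: q'' + 8q' + 41q = -5*cos(5*t).
Characteristic equation r² + 8r + 41 = 0 has discriminant (8)² - 4·(41) = -100 < 0, so r = -4 ± 5i.
Hence q_h = C1*cos(5*t)*exp(-4*t) + C2*exp(-4*t)*sin(5*t).
Try q_p = A*cos(5*t) + B*sin(5*t). Substituting and equating the coefficients of cos(5t) and sin(5t) gives A = -5/116, B = -25/232, so q_p = -25*sin(5*t)/232 - 5*cos(5*t)/116.
General solution: q = -25*sin(5*t)/232 - 5*cos(5*t)/116 + C1*cos(5*t)*exp(-4*t) + C2*exp(-4*t)*sin(5*t).
Apply the initial conditions: q(0) = -5/116 + C1 = -4 and q'(0) = -125/232 - 4*C1 + 5*C2 = -3. Solving gives C1 = -459/116, C2 = -4243/1160.

q = -25*sin(5*t)/232 - 5*cos(5*t)/116 - 4243*exp(-4*t)*sin(5*t)/1160 - 459*cos(5*t)*exp(-4*t)/116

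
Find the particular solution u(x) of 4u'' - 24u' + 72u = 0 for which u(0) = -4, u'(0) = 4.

Divide through by 4: u'' - 6u' + 18u = 0.
Characteristic equation r² - 6r + 18 = 0 has discriminant (-6)² - 4·(18) = -36 < 0, so r = 3 ± 3i.
Hence u_h = C1*cos(3*x)*exp(3*x) + C2*exp(3*x)*sin(3*x).
Apply the initial conditions: u(0) = C1 = -4 and u'(0) = 3*C1 + 3*C2 = 4. Solving gives C1 = -4, C2 = 16/3.

u = -4*cos(3*x)*exp(3*x) + 16*exp(3*x)*sin(3*x)/3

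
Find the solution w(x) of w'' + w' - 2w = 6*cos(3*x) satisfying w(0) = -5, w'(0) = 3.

Characteristic equation r² + r - 2 = 0 factors as (r - 1)(r + 2) = 0, so r = 1, -2.
Hence w_h = C1*exp(x) + C2*exp(-2*x).
Try w_p = A*cos(3*x) + B*sin(3*x). Substituting and equating the coefficients of cos(3x) and sin(3x) gives A = -33/65, B = 9/65, so w_p = -33*cos(3*x)/65 + 9*sin(3*x)/65.
General solution: w = -33*cos(3*x)/65 + 9*sin(3*x)/65 + C1*exp(x) + C2*exp(-2*x).
Apply the initial conditions: w(0) = -33/65 + C1 + C2 = -5 and w'(0) = 27/65 + C1 - 2*C2 = 3. Solving gives C1 = -32/15, C2 = -92/39.

w = -92*exp(-2*x)/39 - 33*cos(3*x)/65 - 32*exp(x)/15 + 9*sin(3*x)/65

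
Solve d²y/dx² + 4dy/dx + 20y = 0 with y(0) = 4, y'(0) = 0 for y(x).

y = 2*exp(-2*x)*sin(4*x) + 4*cos(4*x)*exp(-2*x)

Characteristic equation r² + 4r + 20 = 0 has discriminant (4)² - 4·(20) = -64 < 0, so r = -2 ± 4i.
Hence y_h = C1*cos(4*x)*exp(-2*x) + C2*exp(-2*x)*sin(4*x).
Apply the initial conditions: y(0) = C1 = 4 and y'(0) = -2*C1 + 4*C2 = 0. Solving gives C1 = 4, C2 = 2.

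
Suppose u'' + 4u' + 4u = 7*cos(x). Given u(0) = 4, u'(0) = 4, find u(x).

u = 21*cos(x)/25 + 28*sin(x)/25 + 79*exp(-2*x)/25 + 46*x*exp(-2*x)/5

Characteristic equation r² + 4r + 4 = 0 has discriminant (4)² - 4·(4) = 0, so r = -2 is a repeated root.
Hence u_h = (C1 + C2*x)*exp(-2*x).
Try u_p = A*cos(x) + B*sin(x). Substituting and equating the coefficients of cos(x) and sin(x) gives A = 21/25, B = 28/25, so u_p = 21*cos(x)/25 + 28*sin(x)/25.
General solution: u = 21*cos(x)/25 + 28*sin(x)/25 + C1*exp(-2*x) + C2*x*exp(-2*x).
Apply the initial conditions: u(0) = 21/25 + C1 = 4 and u'(0) = 28/25 + C2 - 2*C1 = 4. Solving gives C1 = 79/25, C2 = 46/5.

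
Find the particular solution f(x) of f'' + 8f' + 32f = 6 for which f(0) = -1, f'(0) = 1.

f = 3/16 - 19*cos(4*x)*exp(-4*x)/16 - 15*exp(-4*x)*sin(4*x)/16

Characteristic equation r² + 8r + 32 = 0 has discriminant (8)² - 4·(32) = -64 < 0, so r = -4 ± 4i.
Hence f_h = C1*cos(4*x)*exp(-4*x) + C2*exp(-4*x)*sin(4*x).
For the particular solution try f_p = A0. Substituting and matching coefficients of each power of x gives A0 = 3/16, so f_p = 3/16.
General solution: f = 3/16 + C1*cos(4*x)*exp(-4*x) + C2*exp(-4*x)*sin(4*x).
Apply the initial conditions: f(0) = 3/16 + C1 = -1 and f'(0) = -4*C1 + 4*C2 = 1. Solving gives C1 = -19/16, C2 = -15/16.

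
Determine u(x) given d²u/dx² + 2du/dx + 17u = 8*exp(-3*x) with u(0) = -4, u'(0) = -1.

u = 2*exp(-3*x)/5 - 22*cos(4*x)*exp(-x)/5 - 21*exp(-x)*sin(4*x)/20

Characteristic equation r² + 2r + 17 = 0 has discriminant (2)² - 4·(17) = -64 < 0, so r = -1 ± 4i.
Hence u_h = C1*cos(4*x)*exp(-x) + C2*exp(-x)*sin(4*x).
Try u_p = A*exp(-3*x). Substituting into the equation and dividing by exp(-3*x) gives A = 2/5, so u_p = 2*exp(-3*x)/5.
General solution: u = 2*exp(-3*x)/5 + C1*cos(4*x)*exp(-x) + C2*exp(-x)*sin(4*x).
Apply the initial conditions: u(0) = 2/5 + C1 = -4 and u'(0) = -6/5 - C1 + 4*C2 = -1. Solving gives C1 = -22/5, C2 = -21/20.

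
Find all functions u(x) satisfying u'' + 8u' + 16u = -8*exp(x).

u = -8*exp(x)/25 + C1*exp(-4*x) + C2*x*exp(-4*x)

Characteristic equation r² + 8r + 16 = 0 has discriminant (8)² - 4·(16) = 0, so r = -4 is a repeated root.
Hence u_h = (C1 + C2*x)*exp(-4*x).
Try u_p = A*exp(x). Substituting into the equation and dividing by exp(x) gives A = -8/25, so u_p = -8*exp(x)/25.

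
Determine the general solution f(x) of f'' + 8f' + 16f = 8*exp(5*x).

Characteristic equation r² + 8r + 16 = 0 has discriminant (8)² - 4·(16) = 0, so r = -4 is a repeated root.
Hence f_h = (C1 + C2*x)*exp(-4*x).
Try f_p = A*exp(5*x). Substituting into the equation and dividing by exp(5*x) gives A = 8/81, so f_p = 8*exp(5*x)/81.

f = 8*exp(5*x)/81 + C1*exp(-4*x) + C2*x*exp(-4*x)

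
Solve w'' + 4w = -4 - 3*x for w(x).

w = -1 - 3*x/4 + C1*cos(2*x) + C2*sin(2*x)

Characteristic equation r² + 4 = 0 has discriminant (0)² - 4·(4) = -16 < 0, so r = ± 2i.
Hence w_h = C1*cos(2*x) + C2*sin(2*x).
For the particular solution try w_p = A0 + A1*x. Substituting and matching coefficients of each power of x gives A0 = -1, A1 = -3/4, so w_p = -1 - 3*x/4.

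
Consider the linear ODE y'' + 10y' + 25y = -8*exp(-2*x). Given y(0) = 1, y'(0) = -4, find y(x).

y = -8*exp(-2*x)/9 + 17*exp(-5*x)/9 + 11*x*exp(-5*x)/3

Characteristic equation r² + 10r + 25 = 0 has discriminant (10)² - 4·(25) = 0, so r = -5 is a repeated root.
Hence y_h = (C1 + C2*x)*exp(-5*x).
Try y_p = A*exp(-2*x). Substituting into the equation and dividing by exp(-2*x) gives A = -8/9, so y_p = -8*exp(-2*x)/9.
General solution: y = -8*exp(-2*x)/9 + C1*exp(-5*x) + C2*x*exp(-5*x).
Apply the initial conditions: y(0) = -8/9 + C1 = 1 and y'(0) = 16/9 + C2 - 5*C1 = -4. Solving gives C1 = 17/9, C2 = 11/3.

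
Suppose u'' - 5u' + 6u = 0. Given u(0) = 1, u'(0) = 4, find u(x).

Characteristic equation r² - 5r + 6 = 0 factors as (r - 2)(r - 3) = 0, so r = 2, 3.
Hence u_h = C1*exp(2*x) + C2*exp(3*x).
Apply the initial conditions: u(0) = C1 + C2 = 1 and u'(0) = 2*C1 + 3*C2 = 4. Solving gives C1 = -1, C2 = 2.

u = -exp(2*x) + 2*exp(3*x)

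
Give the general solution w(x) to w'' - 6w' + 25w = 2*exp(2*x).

w = 2*exp(2*x)/17 + C1*cos(4*x)*exp(3*x) + C2*exp(3*x)*sin(4*x)

Characteristic equation r² - 6r + 25 = 0 has discriminant (-6)² - 4·(25) = -64 < 0, so r = 3 ± 4i.
Hence w_h = C1*cos(4*x)*exp(3*x) + C2*exp(3*x)*sin(4*x).
Try w_p = A*exp(2*x). Substituting into the equation and dividing by exp(2*x) gives A = 2/17, so w_p = 2*exp(2*x)/17.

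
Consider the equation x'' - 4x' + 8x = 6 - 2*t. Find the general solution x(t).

Characteristic equation r² - 4r + 8 = 0 has discriminant (-4)² - 4·(8) = -16 < 0, so r = 2 ± 2i.
Hence x_h = C1*cos(2*t)*exp(2*t) + C2*exp(2*t)*sin(2*t).
For the particular solution try x_p = A0 + A1*t. Substituting and matching coefficients of each power of t gives A0 = 5/8, A1 = -1/4, so x_p = 5/8 - t/4.

x = 5/8 - t/4 + C1*cos(2*t)*exp(2*t) + C2*exp(2*t)*sin(2*t)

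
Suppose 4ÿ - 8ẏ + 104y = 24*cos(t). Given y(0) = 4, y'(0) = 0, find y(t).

y = -12*sin(t)/629 + 150*cos(t)/629 - 2354*exp(t)*sin(5*t)/3145 + 2366*cos(5*t)*exp(t)/629

Divide through by 4: y'' - 2y' + 26y = 6*cos(t).
Characteristic equation r² - 2r + 26 = 0 has discriminant (-2)² - 4·(26) = -100 < 0, so r = 1 ± 5i.
Hence y_h = C1*cos(5*t)*exp(t) + C2*exp(t)*sin(5*t).
Try y_p = A*cos(t) + B*sin(t). Substituting and equating the coefficients of cos(t) and sin(t) gives A = 150/629, B = -12/629, so y_p = -12*sin(t)/629 + 150*cos(t)/629.
General solution: y = -12*sin(t)/629 + 150*cos(t)/629 + C1*cos(5*t)*exp(t) + C2*exp(t)*sin(5*t).
Apply the initial conditions: y(0) = 150/629 + C1 = 4 and y'(0) = -12/629 + C1 + 5*C2 = 0. Solving gives C1 = 2366/629, C2 = -2354/3145.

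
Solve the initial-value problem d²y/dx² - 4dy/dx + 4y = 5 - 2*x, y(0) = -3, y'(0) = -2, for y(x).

Characteristic equation r² - 4r + 4 = 0 has discriminant (-4)² - 4·(4) = 0, so r = 2 is a repeated root.
Hence y_h = (C1 + C2*x)*exp(2*x).
For the particular solution try y_p = A0 + A1*x. Substituting and matching coefficients of each power of x gives A0 = 3/4, A1 = -1/2, so y_p = 3/4 - x/2.
General solution: y = 3/4 - x/2 + C1*exp(2*x) + C2*x*exp(2*x).
Apply the initial conditions: y(0) = 3/4 + C1 = -3 and y'(0) = -1/2 + C2 + 2*C1 = -2. Solving gives C1 = -15/4, C2 = 6.

y = 3/4 - 15*exp(2*x)/4 - x/2 + 6*x*exp(2*x)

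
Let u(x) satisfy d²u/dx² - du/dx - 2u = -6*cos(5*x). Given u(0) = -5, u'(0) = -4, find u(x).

Characteristic equation r² - r - 2 = 0 factors as (r + 1)(r - 2) = 0, so r = -1, 2.
Hence u_h = C1*exp(-x) + C2*exp(2*x).
Try u_p = A*cos(5*x) + B*sin(5*x). Substituting and equating the coefficients of cos(5x) and sin(5x) gives A = 81/377, B = 15/377, so u_p = 15*sin(5*x)/377 + 81*cos(5*x)/377.
General solution: u = 15*sin(5*x)/377 + 81*cos(5*x)/377 + C1*exp(-x) + C2*exp(2*x).
Apply the initial conditions: u(0) = 81/377 + C1 + C2 = -5 and u'(0) = 75/377 - C1 + 2*C2 = -4. Solving gives C1 = -27/13, C2 = -91/29.

u = -91*exp(2*x)/29 - 27*exp(-x)/13 + 15*sin(5*x)/377 + 81*cos(5*x)/377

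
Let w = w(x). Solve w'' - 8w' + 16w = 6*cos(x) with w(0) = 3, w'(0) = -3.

w = -48*sin(x)/289 + 90*cos(x)/289 + 777*exp(4*x)/289 - 231*x*exp(4*x)/17

Characteristic equation r² - 8r + 16 = 0 has discriminant (-8)² - 4·(16) = 0, so r = 4 is a repeated root.
Hence w_h = (C1 + C2*x)*exp(4*x).
Try w_p = A*cos(x) + B*sin(x). Substituting and equating the coefficients of cos(x) and sin(x) gives A = 90/289, B = -48/289, so w_p = -48*sin(x)/289 + 90*cos(x)/289.
General solution: w = -48*sin(x)/289 + 90*cos(x)/289 + C1*exp(4*x) + C2*x*exp(4*x).
Apply the initial conditions: w(0) = 90/289 + C1 = 3 and w'(0) = -48/289 + C2 + 4*C1 = -3. Solving gives C1 = 777/289, C2 = -231/17.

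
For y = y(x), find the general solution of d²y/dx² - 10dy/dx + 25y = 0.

y = C1*exp(5*x) + C2*x*exp(5*x)

Characteristic equation r² - 10r + 25 = 0 has discriminant (-10)² - 4·(25) = 0, so r = 5 is a repeated root.
Hence y_h = (C1 + C2*x)*exp(5*x).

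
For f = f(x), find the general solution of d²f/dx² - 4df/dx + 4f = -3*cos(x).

f = -9*cos(x)/25 + 12*sin(x)/25 + C1*exp(2*x) + C2*x*exp(2*x)

Characteristic equation r² - 4r + 4 = 0 has discriminant (-4)² - 4·(4) = 0, so r = 2 is a repeated root.
Hence f_h = (C1 + C2*x)*exp(2*x).
Try f_p = A*cos(x) + B*sin(x). Substituting and equating the coefficients of cos(x) and sin(x) gives A = -9/25, B = 12/25, so f_p = -9*cos(x)/25 + 12*sin(x)/25.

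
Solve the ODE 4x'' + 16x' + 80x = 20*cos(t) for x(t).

Divide through by 4: x'' + 4x' + 20x = 5*cos(t).
Characteristic equation r² + 4r + 20 = 0 has discriminant (4)² - 4·(20) = -64 < 0, so r = -2 ± 4i.
Hence x_h = C1*cos(4*t)*exp(-2*t) + C2*exp(-2*t)*sin(4*t).
Try x_p = A*cos(t) + B*sin(t). Substituting and equating the coefficients of cos(t) and sin(t) gives A = 95/377, B = 20/377, so x_p = 20*sin(t)/377 + 95*cos(t)/377.

x = 20*sin(t)/377 + 95*cos(t)/377 + C1*cos(4*t)*exp(-2*t) + C2*exp(-2*t)*sin(4*t)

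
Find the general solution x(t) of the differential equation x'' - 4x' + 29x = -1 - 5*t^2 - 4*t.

x = -1175/24389 - 156*t/841 - 5*t**2/29 + C1*cos(5*t)*exp(2*t) + C2*exp(2*t)*sin(5*t)

Characteristic equation r² - 4r + 29 = 0 has discriminant (-4)² - 4·(29) = -100 < 0, so r = 2 ± 5i.
Hence x_h = C1*cos(5*t)*exp(2*t) + C2*exp(2*t)*sin(5*t).
For the particular solution try x_p = A0 + A1*t + A2*t^2. Substituting and matching coefficients of each power of t gives A0 = -1175/24389, A1 = -156/841, A2 = -5/29, so x_p = -1175/24389 - 156*t/841 - 5*t^2/29.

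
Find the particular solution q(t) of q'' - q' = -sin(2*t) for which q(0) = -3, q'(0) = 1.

Characteristic equation r² - r = 0 factors as (r - 1)r = 0, so r = 1, 0.
Hence q_h = C1*exp(t) + C2.
Try q_p = A*cos(2*t) + B*sin(2*t). Substituting and equating the coefficients of cos(2t) and sin(2t) gives A = -1/10, B = 1/5, so q_p = -cos(2*t)/10 + sin(2*t)/5.
General solution: q = C2 - cos(2*t)/10 + sin(2*t)/5 + C1*exp(t).
Apply the initial conditions: q(0) = -1/10 + C1 + C2 = -3 and q'(0) = 2/5 + C1 = 1. Solving gives C1 = 3/5, C2 = -7/2.

q = -7/2 - cos(2*t)/10 + sin(2*t)/5 + 3*exp(t)/5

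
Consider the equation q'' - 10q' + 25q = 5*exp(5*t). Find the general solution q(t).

Characteristic equation r² - 10r + 25 = 0 has discriminant (-10)² - 4·(25) = 0, so r = 5 is a repeated root.
Hence q_h = (C1 + C2*t)*exp(5*t).
Since exp(5*t) solves the homogeneous equation (r = 5 is a root of multiplicity 2), multiply the trial by t^2. Try q_p = A*t^2*exp(5*t). Substituting into the equation and dividing by exp(5*t) gives A = 5/2, so q_p = 5*t^2*exp(5*t)/2.

q = C1*exp(5*t) + 5*t**2*exp(5*t)/2 + C2*t*exp(5*t)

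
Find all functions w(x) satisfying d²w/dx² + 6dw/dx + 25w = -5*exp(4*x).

w = -exp(4*x)/13 + C1*cos(4*x)*exp(-3*x) + C2*exp(-3*x)*sin(4*x)

Characteristic equation r² + 6r + 25 = 0 has discriminant (6)² - 4·(25) = -64 < 0, so r = -3 ± 4i.
Hence w_h = C1*cos(4*x)*exp(-3*x) + C2*exp(-3*x)*sin(4*x).
Try w_p = A*exp(4*x). Substituting into the equation and dividing by exp(4*x) gives A = -1/13, so w_p = -exp(4*x)/13.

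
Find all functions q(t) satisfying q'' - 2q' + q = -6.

q = -6 + C1*exp(t) + C2*t*exp(t)

Characteristic equation r² - 2r + 1 = 0 has discriminant (-2)² - 4·(1) = 0, so r = 1 is a repeated root.
Hence q_h = (C1 + C2*t)*exp(t).
For the particular solution try q_p = A0. Substituting and matching coefficients of each power of t gives A0 = -6, so q_p = -6.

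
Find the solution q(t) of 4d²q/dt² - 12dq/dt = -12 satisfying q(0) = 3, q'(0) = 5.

q = 5/3 + t + 4*exp(3*t)/3

Divide through by 4: q'' - 3q' = -3.
Characteristic equation r² - 3r = 0 factors as (r - 3)r = 0, so r = 3, 0.
Hence q_h = C1*exp(3*t) + C2.
Since 0 is a characteristic root (multiplicity 1), multiply the polynomial trial by t: try q_p = A0*t. Substituting and matching coefficients of each power of t gives A0 = 1, so q_p = t.
General solution: q = C2 + t + C1*exp(3*t).
Apply the initial conditions: q(0) = C1 + C2 = 3 and q'(0) = 1 + 3*C1 = 5. Solving gives C1 = 4/3, C2 = 5/3.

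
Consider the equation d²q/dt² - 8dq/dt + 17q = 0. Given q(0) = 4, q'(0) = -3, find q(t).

Characteristic equation r² - 8r + 17 = 0 has discriminant (-8)² - 4·(17) = -4 < 0, so r = 4 ± i.
Hence q_h = C1*cos(t)*exp(4*t) + C2*exp(4*t)*sin(t).
Apply the initial conditions: q(0) = C1 = 4 and q'(0) = C2 + 4*C1 = -3. Solving gives C1 = 4, C2 = -19.

q = -19*exp(4*t)*sin(t) + 4*cos(t)*exp(4*t)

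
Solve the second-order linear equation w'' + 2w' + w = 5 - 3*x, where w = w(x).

w = 11 - 3*x + C1*exp(-x) + C2*x*exp(-x)

Characteristic equation r² + 2r + 1 = 0 has discriminant (2)² - 4·(1) = 0, so r = -1 is a repeated root.
Hence w_h = (C1 + C2*x)*exp(-x).
For the particular solution try w_p = A0 + A1*x. Substituting and matching coefficients of each power of x gives A0 = 11, A1 = -3, so w_p = 11 - 3*x.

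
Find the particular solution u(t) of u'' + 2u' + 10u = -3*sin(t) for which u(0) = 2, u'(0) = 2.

u = -27*sin(t)/85 + 6*cos(t)/85 + 164*cos(3*t)*exp(-t)/85 + 361*exp(-t)*sin(3*t)/255

Characteristic equation r² + 2r + 10 = 0 has discriminant (2)² - 4·(10) = -36 < 0, so r = -1 ± 3i.
Hence u_h = C1*cos(3*t)*exp(-t) + C2*exp(-t)*sin(3*t).
Try u_p = A*cos(t) + B*sin(t). Substituting and equating the coefficients of cos(t) and sin(t) gives A = 6/85, B = -27/85, so u_p = -27*sin(t)/85 + 6*cos(t)/85.
General solution: u = -27*sin(t)/85 + 6*cos(t)/85 + C1*cos(3*t)*exp(-t) + C2*exp(-t)*sin(3*t).
Apply the initial conditions: u(0) = 6/85 + C1 = 2 and u'(0) = -27/85 - C1 + 3*C2 = 2. Solving gives C1 = 164/85, C2 = 361/255.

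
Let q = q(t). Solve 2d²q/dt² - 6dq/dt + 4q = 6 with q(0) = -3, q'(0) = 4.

Divide through by 2: q'' - 3q' + 2q = 3.
Characteristic equation r² - 3r + 2 = 0 factors as (r - 2)(r - 1) = 0, so r = 2, 1.
Hence q_h = C1*exp(2*t) + C2*exp(t).
For the particular solution try q_p = A0. Substituting and matching coefficients of each power of t gives A0 = 3/2, so q_p = 3/2.
General solution: q = 3/2 + C1*exp(2*t) + C2*exp(t).
Apply the initial conditions: q(0) = 3/2 + C1 + C2 = -3 and q'(0) = C2 + 2*C1 = 4. Solving gives C1 = 17/2, C2 = -13.

q = 3/2 - 13*exp(t) + 17*exp(2*t)/2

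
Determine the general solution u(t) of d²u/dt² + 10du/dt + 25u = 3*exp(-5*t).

u = C1*exp(-5*t) + 3*t**2*exp(-5*t)/2 + C2*t*exp(-5*t)

Characteristic equation r² + 10r + 25 = 0 has discriminant (10)² - 4·(25) = 0, so r = -5 is a repeated root.
Hence u_h = (C1 + C2*t)*exp(-5*t).
Since exp(-5*t) solves the homogeneous equation (r = -5 is a root of multiplicity 2), multiply the trial by t^2. Try u_p = A*t^2*exp(-5*t). Substituting into the equation and dividing by exp(-5*t) gives A = 3/2, so u_p = 3*t^2*exp(-5*t)/2.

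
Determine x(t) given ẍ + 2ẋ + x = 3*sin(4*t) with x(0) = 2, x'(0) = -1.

x = -45*sin(4*t)/289 - 24*cos(4*t)/289 + 602*exp(-t)/289 + 29*t*exp(-t)/17

Characteristic equation r² + 2r + 1 = 0 has discriminant (2)² - 4·(1) = 0, so r = -1 is a repeated root.
Hence x_h = (C1 + C2*t)*exp(-t).
Try x_p = A*cos(4*t) + B*sin(4*t). Substituting and equating the coefficients of cos(4t) and sin(4t) gives A = -24/289, B = -45/289, so x_p = -45*sin(4*t)/289 - 24*cos(4*t)/289.
General solution: x = -45*sin(4*t)/289 - 24*cos(4*t)/289 + C1*exp(-t) + C2*t*exp(-t).
Apply the initial conditions: x(0) = -24/289 + C1 = 2 and x'(0) = -180/289 + C2 - C1 = -1. Solving gives C1 = 602/289, C2 = 29/17.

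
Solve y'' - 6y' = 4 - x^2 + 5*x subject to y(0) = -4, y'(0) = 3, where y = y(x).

y = -1501/324 - 43*x/54 - 7*x**2/18 + x**3/18 + 205*exp(6*x)/324

Characteristic equation r² - 6r = 0 factors as (r - 6)r = 0, so r = 6, 0.
Hence y_h = C1*exp(6*x) + C2.
Since 0 is a characteristic root (multiplicity 1), multiply the polynomial trial by x: try y_p = x*(A0 + A1*x + A2*x^2). Substituting and matching coefficients of each power of x gives A0 = -43/54, A1 = -7/18, A2 = 1/18, so y_p = -43*x/54 - 7*x^2/18 + x^3/18.
General solution: y = C2 - 43*x/54 - 7*x^2/18 + x^3/18 + C1*exp(6*x).
Apply the initial conditions: y(0) = C1 + C2 = -4 and y'(0) = -43/54 + 6*C1 = 3. Solving gives C1 = 205/324, C2 = -1501/324.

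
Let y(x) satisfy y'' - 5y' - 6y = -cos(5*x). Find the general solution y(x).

y = 25*sin(5*x)/1586 + 31*cos(5*x)/1586 + C1*exp(-x) + C2*exp(6*x)

Characteristic equation r² - 5r - 6 = 0 factors as (r + 1)(r - 6) = 0, so r = -1, 6.
Hence y_h = C1*exp(-x) + C2*exp(6*x).
Try y_p = A*cos(5*x) + B*sin(5*x). Substituting and equating the coefficients of cos(5x) and sin(5x) gives A = 31/1586, B = 25/1586, so y_p = 25*sin(5*x)/1586 + 31*cos(5*x)/1586.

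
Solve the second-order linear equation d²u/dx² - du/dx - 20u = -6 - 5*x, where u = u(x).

Characteristic equation r² - r - 20 = 0 factors as (r + 4)(r - 5) = 0, so r = -4, 5.
Hence u_h = C1*exp(-4*x) + C2*exp(5*x).
For the particular solution try u_p = A0 + A1*x. Substituting and matching coefficients of each power of x gives A0 = 23/80, A1 = 1/4, so u_p = 23/80 + x/4.

u = 23/80 + x/4 + C1*exp(-4*x) + C2*exp(5*x)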